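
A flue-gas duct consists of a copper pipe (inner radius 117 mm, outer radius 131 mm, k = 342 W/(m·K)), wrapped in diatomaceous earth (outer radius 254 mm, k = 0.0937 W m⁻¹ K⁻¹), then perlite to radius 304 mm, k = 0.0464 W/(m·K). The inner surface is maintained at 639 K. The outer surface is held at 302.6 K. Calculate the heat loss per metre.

Treat each layer as a resistance in series:
  R'_copper = ln(0.131/0.117)/(2πk) = 0.1130/(2π·342) = 5.260×10^-5 m·K/W
  R'_diatomaceous earth = ln(0.254/0.131)/(2πk) = 0.6621/(2π·0.0937) = 1.125 m·K/W
  R'_perlite = ln(0.304/0.254)/(2πk) = 0.1797/(2π·0.0464) = 0.6164 m·K/W
ΣR = 5.260×10^-5 + 1.125 + 0.6164 = 1.741 m·K/W
Q' = ΔT/ΣR = (639 K − 302.6 K)/1.741 = 193 W/m

Q' = 193 W/m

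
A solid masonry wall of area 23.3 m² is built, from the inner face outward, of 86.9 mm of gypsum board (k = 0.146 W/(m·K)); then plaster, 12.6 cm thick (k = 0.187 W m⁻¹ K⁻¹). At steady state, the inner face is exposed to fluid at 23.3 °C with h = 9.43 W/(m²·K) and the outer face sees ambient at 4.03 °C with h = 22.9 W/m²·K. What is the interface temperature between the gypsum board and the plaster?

Series thermal resistances, inner to outer:
  R_conv,in = 1/(hA) = 1/(9.43·23.3) = 0.004551 K/W
  R_gypsum board = L/(kA) = 0.0869/(0.146·23.3) = 0.02555 K/W
  R_plaster = L/(kA) = 0.126/(0.187·23.3) = 0.02892 K/W
  R_conv,out = 1/(hA) = 1/(22.9·23.3) = 0.001874 K/W
ΣR = 0.004551 + 0.02555 + 0.02892 + 0.001874 = 0.06090 K/W
Q = ΔT/ΣR = (23.3 °C − 4.03 °C)/0.06090 = 316.4 W
From the inner boundary to the gypsum board/plaster interface, ΣR_partial = 0.03010 K/W.
T_interface = T_in − Q·ΣR_partial = 23.3 °C − (316.4)(0.03010) = 13.8 °C

T = 13.8 °C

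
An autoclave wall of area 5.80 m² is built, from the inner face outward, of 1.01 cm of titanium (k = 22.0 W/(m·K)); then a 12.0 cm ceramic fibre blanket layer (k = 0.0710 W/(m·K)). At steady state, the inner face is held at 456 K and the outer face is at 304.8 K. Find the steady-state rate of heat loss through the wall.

Series thermal resistances, inner to outer:
  R_titanium = L/(kA) = 0.0101/(22.0·5.80) = 7.915×10^-5 K/W
  R_ceramic fibre blanket = L/(kA) = 0.120/(0.0710·5.80) = 0.2914 K/W
ΣR = 7.915×10^-5 + 0.2914 = 0.2915 K/W
Q = ΔT/ΣR = (456 K − 304.8 K)/0.2915 = 519 W

Q = 519 W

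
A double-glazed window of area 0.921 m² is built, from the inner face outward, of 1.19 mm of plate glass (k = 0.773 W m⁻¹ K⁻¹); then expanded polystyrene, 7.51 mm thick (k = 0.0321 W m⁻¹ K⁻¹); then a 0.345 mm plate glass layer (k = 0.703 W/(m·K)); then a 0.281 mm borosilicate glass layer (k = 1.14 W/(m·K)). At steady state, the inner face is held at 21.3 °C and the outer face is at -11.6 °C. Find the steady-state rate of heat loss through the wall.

Resistance network (inner→outer):
  R_plate glass = L/(kA) = 0.00119/(0.773·0.921) = 0.001672 K/W
  R_expanded polystyrene = L/(kA) = 0.00751/(0.0321·0.921) = 0.2540 K/W
  R_plate glass = L/(kA) = 3.45×10^-4/(0.703·0.921) = 5.328×10^-4 K/W
  R_borosilicate glass = L/(kA) = 2.81×10^-4/(1.14·0.921) = 2.676×10^-4 K/W
ΣR = 0.001672 + 0.2540 + 5.328×10^-4 + 2.676×10^-4 = 0.2565 K/W
Q = ΔT/ΣR = (21.3 °C − -11.6 °C)/0.2565 = 128 W

Q = 128 W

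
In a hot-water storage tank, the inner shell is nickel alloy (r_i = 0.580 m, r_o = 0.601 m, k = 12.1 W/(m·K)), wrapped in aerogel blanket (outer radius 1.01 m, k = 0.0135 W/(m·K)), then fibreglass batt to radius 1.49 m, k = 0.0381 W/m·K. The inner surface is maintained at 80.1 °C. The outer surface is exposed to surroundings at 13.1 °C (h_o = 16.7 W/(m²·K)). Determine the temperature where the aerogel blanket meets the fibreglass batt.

Treat each layer as a resistance in series:
  R_nickel alloy = (1/0.580 − 1/0.601)/(4πk) = 0.06024/(4π·12.1) = 3.962×10^-4 K/W
  R_aerogel blanket = (1/0.601 − 1/1.01)/(4πk) = 0.6738/(4π·0.0135) = 3.972 K/W
  R_fibreglass batt = (1/1.01 − 1/1.49)/(4πk) = 0.3190/(4π·0.0381) = 0.6662 K/W
  R_conv,out = 1/(4πr²h) = 1/(4π·1.49²·16.7) = 0.002146 K/W
ΣR = 3.962×10^-4 + 3.972 + 0.6662 + 0.002146 = 4.641 K/W
Q = ΔT/ΣR = (80.1 °C − 13.1 °C)/4.641 = 14.44 W
From the inner boundary to the aerogel blanket/fibreglass batt interface, ΣR_partial = 3.972 K/W.
T_interface = T_in − Q·ΣR_partial = 80.1 °C − (14.44)(3.972) = 22.7 °C

T = 22.7 °C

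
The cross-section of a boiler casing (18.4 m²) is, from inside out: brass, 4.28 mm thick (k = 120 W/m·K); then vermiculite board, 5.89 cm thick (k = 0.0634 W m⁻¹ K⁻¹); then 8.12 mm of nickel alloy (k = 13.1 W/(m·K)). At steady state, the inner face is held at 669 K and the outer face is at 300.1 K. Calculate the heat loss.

Q = 7.30 kW

Series thermal resistances, inner to outer:
  R_brass = L/(kA) = 0.00428/(120·18.4) = 1.938×10^-6 K/W
  R_vermiculite board = L/(kA) = 0.0589/(0.0634·18.4) = 0.05049 K/W
  R_nickel alloy = L/(kA) = 0.00812/(13.1·18.4) = 3.369×10^-5 K/W
ΣR = 1.938×10^-6 + 0.05049 + 3.369×10^-5 = 0.05053 K/W
Q = ΔT/ΣR = (669 K − 300.1 K)/0.05053 = 7300 W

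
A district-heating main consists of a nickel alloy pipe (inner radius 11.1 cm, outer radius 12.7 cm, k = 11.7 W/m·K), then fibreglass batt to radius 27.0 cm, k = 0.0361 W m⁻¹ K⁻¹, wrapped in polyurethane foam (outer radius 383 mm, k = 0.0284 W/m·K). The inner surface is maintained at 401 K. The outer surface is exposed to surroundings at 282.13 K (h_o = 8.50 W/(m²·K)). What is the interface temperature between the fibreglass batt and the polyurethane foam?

Treat each layer as a resistance in series:
  R'_nickel alloy = ln(0.127/0.111)/(2πk) = 0.1347/(2π·11.7) = 0.001832 m·K/W
  R'_fibreglass batt = ln(0.270/0.127)/(2πk) = 0.7542/(2π·0.0361) = 3.325 m·K/W
  R'_polyurethane foam = ln(0.383/0.270)/(2πk) = 0.3496/(2π·0.0284) = 1.959 m·K/W
  R'_conv,out = 1/(2πr h) = 1/(2π·0.383·8.50) = 0.04889 m·K/W
ΣR = 0.001832 + 3.325 + 1.959 + 0.04889 = 5.335 m·K/W
Q' = ΔT/ΣR = (401 K − 282.13 K)/5.335 = 22.28 W/m
From the inner boundary to the fibreglass batt/polyurethane foam interface, ΣR_partial = 3.327 m·K/W.
T_interface = T_in − Q'·ΣR_partial = 401 K − (22.28)(3.327) = 326.9 K

T = 326.9 K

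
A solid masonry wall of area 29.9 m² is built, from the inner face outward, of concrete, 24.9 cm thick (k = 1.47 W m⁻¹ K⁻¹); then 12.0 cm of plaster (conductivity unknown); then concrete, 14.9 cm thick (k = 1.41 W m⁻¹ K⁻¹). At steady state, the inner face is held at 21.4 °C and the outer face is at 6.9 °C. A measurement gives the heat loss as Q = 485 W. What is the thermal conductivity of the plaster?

ΣR = ΔT/Q = |21.4 − 6.9|/485 = 0.02990 K/W
Known resistances:
  R_concrete = L/(kA) = 0.249/(1.47·29.9) = 0.005665 K/W
  R_concrete = L/(kA) = 0.149/(1.41·29.9) = 0.003534 K/W
R_plaster = ΣR − ΣR_known = 0.02990 − 0.009199 = 0.02070 K/W
L/(kA) = 0.02070 ⇒ k = 0.120/(0.02070·29.9) = 0.194 W/m·K

k = 0.194 W/m·K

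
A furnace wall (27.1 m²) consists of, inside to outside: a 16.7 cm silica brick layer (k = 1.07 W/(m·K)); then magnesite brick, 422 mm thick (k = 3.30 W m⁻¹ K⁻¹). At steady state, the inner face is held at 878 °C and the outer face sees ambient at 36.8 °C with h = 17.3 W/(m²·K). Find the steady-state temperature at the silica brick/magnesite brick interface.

T = 494 °C

Series thermal resistances, inner to outer:
  R_silica brick = L/(kA) = 0.167/(1.07·27.1) = 0.005759 K/W
  R_magnesite brick = L/(kA) = 0.422/(3.30·27.1) = 0.004719 K/W
  R_conv,out = 1/(hA) = 1/(17.3·27.1) = 0.002133 K/W
ΣR = 0.005759 + 0.004719 + 0.002133 = 0.01261 K/W
Q = ΔT/ΣR = (878 °C − 36.8 °C)/0.01261 = 66710 W
From the inner boundary to the silica brick/magnesite brick interface, ΣR_partial = 0.005759 K/W.
T_interface = T_in − Q·ΣR_partial = 878 °C − (66710)(0.005759) = 494 °C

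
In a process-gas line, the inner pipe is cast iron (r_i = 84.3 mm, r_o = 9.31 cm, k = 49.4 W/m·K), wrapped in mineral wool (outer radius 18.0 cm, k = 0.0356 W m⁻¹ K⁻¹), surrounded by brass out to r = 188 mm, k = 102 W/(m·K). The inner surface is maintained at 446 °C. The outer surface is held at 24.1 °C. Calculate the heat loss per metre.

Q' = 143 W/m

Resistance network (inner→outer):
  R'_cast iron = ln(0.0931/0.0843)/(2πk) = 0.09929/(2π·49.4) = 3.199×10^-4 m·K/W
  R'_mineral wool = ln(0.180/0.0931)/(2πk) = 0.6593/(2π·0.0356) = 2.947 m·K/W
  R'_brass = ln(0.188/0.180)/(2πk) = 0.04349/(2π·102) = 6.785×10^-5 m·K/W
ΣR = 3.199×10^-4 + 2.947 + 6.785×10^-5 = 2.947 m·K/W
Q' = ΔT/ΣR = (446 °C − 24.1 °C)/2.947 = 143 W/m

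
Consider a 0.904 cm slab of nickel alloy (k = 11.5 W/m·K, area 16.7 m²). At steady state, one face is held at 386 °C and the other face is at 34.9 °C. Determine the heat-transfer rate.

Q = 7460 kW

Q = kA·ΔT/L = 11.5 × 16.7 × |386 °C − 34.9 °C| / 0.00904 = 7.46×10^6 W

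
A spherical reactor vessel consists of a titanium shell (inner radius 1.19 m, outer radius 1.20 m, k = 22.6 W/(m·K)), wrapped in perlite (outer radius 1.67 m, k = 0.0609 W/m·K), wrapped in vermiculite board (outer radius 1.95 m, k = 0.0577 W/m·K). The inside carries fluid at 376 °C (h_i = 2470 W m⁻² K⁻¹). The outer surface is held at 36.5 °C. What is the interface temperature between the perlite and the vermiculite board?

Treat each layer as a resistance in series:
  R_conv,in = 1/(4πr²h) = 1/(4π·1.19²·2470) = 2.275×10^-5 K/W
  R_titanium = (1/1.19 − 1/1.20)/(4πk) = 0.007003/(4π·22.6) = 2.466×10^-5 K/W
  R_perlite = (1/1.20 − 1/1.67)/(4πk) = 0.2345/(4π·0.0609) = 0.3065 K/W
  R_vermiculite board = (1/1.67 − 1/1.95)/(4πk) = 0.08598/(4π·0.0577) = 0.1186 K/W
ΣR = 2.275×10^-5 + 2.466×10^-5 + 0.3065 + 0.1186 = 0.4251 K/W
Q = ΔT/ΣR = (376 °C − 36.5 °C)/0.4251 = 798.6 W
From the inner boundary to the perlite/vermiculite board interface, ΣR_partial = 0.3065 K/W.
T_interface = T_in − Q·ΣR_partial = 376 °C − (798.6)(0.3065) = 131 °C

T = 131 °C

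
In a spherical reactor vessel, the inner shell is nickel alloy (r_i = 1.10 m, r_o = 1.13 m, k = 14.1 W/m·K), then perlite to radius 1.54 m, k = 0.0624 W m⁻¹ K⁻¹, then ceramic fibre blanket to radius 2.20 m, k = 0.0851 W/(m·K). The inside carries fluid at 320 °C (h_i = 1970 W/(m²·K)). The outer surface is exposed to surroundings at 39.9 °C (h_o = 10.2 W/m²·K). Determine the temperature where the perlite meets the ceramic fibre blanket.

T = 146 °C

Treat each layer as a resistance in series:
  R_conv,in = 1/(4πr²h) = 1/(4π·1.10²·1970) = 3.338×10^-5 K/W
  R_nickel alloy = (1/1.10 − 1/1.13)/(4πk) = 0.02414/(4π·14.1) = 1.362×10^-4 K/W
  R_perlite = (1/1.13 − 1/1.54)/(4πk) = 0.2356/(4π·0.0624) = 0.3005 K/W
  R_ceramic fibre blanket = (1/1.54 − 1/2.20)/(4πk) = 0.1948/(4π·0.0851) = 0.1822 K/W
  R_conv,out = 1/(4πr²h) = 1/(4π·2.20²·10.2) = 0.001612 K/W
ΣR = 3.338×10^-5 + 1.362×10^-4 + 0.3005 + 0.1822 + 0.001612 = 0.4845 K/W
Q = ΔT/ΣR = (320 °C − 39.9 °C)/0.4845 = 578.1 W
From the inner boundary to the perlite/ceramic fibre blanket interface, ΣR_partial = 0.3007 K/W.
T_interface = T_in − Q·ΣR_partial = 320 °C − (578.1)(0.3007) = 146 °C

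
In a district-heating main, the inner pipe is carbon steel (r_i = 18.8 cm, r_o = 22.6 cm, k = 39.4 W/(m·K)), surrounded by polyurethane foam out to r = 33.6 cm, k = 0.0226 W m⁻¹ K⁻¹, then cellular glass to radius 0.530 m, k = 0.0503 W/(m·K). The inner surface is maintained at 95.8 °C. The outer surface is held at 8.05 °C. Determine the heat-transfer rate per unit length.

Q' = 20.7 W/m

Treat each layer as a resistance in series:
  R'_carbon steel = ln(0.226/0.188)/(2πk) = 0.1841/(2π·39.4) = 7.436×10^-4 m·K/W
  R'_polyurethane foam = ln(0.336/0.226)/(2πk) = 0.3966/(2π·0.0226) = 2.793 m·K/W
  R'_cellular glass = ln(0.530/0.336)/(2πk) = 0.4558/(2π·0.0503) = 1.442 m·K/W
ΣR = 7.436×10^-4 + 2.793 + 1.442 = 4.236 m·K/W
Q' = ΔT/ΣR = (95.8 °C − 8.05 °C)/4.236 = 20.7 W/m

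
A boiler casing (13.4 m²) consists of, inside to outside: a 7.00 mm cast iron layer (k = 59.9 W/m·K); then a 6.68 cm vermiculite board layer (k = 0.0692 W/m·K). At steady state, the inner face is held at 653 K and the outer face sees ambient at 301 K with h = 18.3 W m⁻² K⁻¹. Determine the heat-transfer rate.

Q = 4.62 kW

Treat each layer as a resistance in series:
  R_cast iron = L/(kA) = 0.00700/(59.9·13.4) = 8.721×10^-6 K/W
  R_vermiculite board = L/(kA) = 0.0668/(0.0692·13.4) = 0.07204 K/W
  R_conv,out = 1/(hA) = 1/(18.3·13.4) = 0.004078 K/W
ΣR = 8.721×10^-6 + 0.07204 + 0.004078 = 0.07613 K/W
Q = ΔT/ΣR = (653 K − 301 K)/0.07613 = 4620 W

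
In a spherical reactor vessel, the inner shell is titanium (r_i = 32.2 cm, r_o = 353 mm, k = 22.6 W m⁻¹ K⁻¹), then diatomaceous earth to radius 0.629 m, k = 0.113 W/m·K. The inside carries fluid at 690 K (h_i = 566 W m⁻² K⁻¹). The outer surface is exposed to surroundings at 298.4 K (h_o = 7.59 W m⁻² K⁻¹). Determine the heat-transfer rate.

Series thermal resistances, inner to outer:
  R_conv,in = 1/(4πr²h) = 1/(4π·0.322²·566) = 0.001356 K/W
  R_titanium = (1/0.322 − 1/0.353)/(4πk) = 0.2727/(4π·22.6) = 9.603×10^-4 K/W
  R_diatomaceous earth = (1/0.353 − 1/0.629)/(4πk) = 1.243/(4π·0.113) = 0.8754 K/W
  R_conv,out = 1/(4πr²h) = 1/(4π·0.629²·7.59) = 0.02650 K/W
ΣR = 0.001356 + 9.603×10^-4 + 0.8754 + 0.02650 = 0.9042 K/W
Q = ΔT/ΣR = (690 K − 298.4 K)/0.9042 = 433 W

Q = 433 W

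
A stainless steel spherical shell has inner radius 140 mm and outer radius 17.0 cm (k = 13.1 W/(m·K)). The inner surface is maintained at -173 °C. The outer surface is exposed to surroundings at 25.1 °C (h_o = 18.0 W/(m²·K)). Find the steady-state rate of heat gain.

Resistance network (inner→outer):
  R_stainless steel = (1/0.140 − 1/0.170)/(4πk) = 1.261/(4π·13.1) = 0.007657 K/W
  R_conv,out = 1/(4πr²h) = 1/(4π·0.170²·18.0) = 0.1530 K/W
ΣR = 0.007657 + 0.1530 = 0.1607 K/W
Q = ΔT/ΣR = (-173 °C − 25.1 °C)/0.1607 = -1230 W
(Negative Q ⇒ heat flows inward; heat gain = 1230 W.)

Q = 1230 W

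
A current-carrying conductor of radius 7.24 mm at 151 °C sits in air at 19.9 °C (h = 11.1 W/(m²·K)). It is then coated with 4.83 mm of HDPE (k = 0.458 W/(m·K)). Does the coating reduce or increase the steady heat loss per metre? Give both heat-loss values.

increases: 66.2 → 96.0 W/m

Critical radius for a cylinder: r_cr = k/h = 0.0413 m = 4.13 cm.
Outer radius after coating: r₂ = 0.00724 + 0.00483 = 0.01207 m.
Since r₁ < r_cr and r₂ ≤ r_cr, the coating moves toward the maximum at r_cr — heat loss rises.
Bare: R = 1/(2πr₁h) = 1.980 m·K/W; Q = 131.1/1.980 = 66.2 W/m.
Coated: R = R_cond + R_conv = 1.366 m·K/W; Q = 131.1/1.366 = 96.0 W/m.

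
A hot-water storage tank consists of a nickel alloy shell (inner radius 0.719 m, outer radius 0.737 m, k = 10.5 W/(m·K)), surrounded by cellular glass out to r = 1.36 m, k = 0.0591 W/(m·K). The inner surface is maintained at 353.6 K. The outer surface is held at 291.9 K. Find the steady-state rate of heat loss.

Q = 73.7 W

Resistance network (inner→outer):
  R_nickel alloy = (1/0.719 − 1/0.737)/(4πk) = 0.03397/(4π·10.5) = 2.574×10^-4 K/W
  R_cellular glass = (1/0.737 − 1/1.36)/(4πk) = 0.6216/(4π·0.0591) = 0.8369 K/W
ΣR = 2.574×10^-4 + 0.8369 = 0.8372 K/W
Q = ΔT/ΣR = (353.6 K − 291.9 K)/0.8372 = 73.7 W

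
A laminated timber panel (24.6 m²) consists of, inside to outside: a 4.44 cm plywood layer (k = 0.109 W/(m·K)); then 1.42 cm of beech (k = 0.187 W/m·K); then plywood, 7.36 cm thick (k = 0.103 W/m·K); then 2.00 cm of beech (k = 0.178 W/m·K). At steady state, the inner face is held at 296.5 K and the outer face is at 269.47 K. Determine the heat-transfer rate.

Treat each layer as a resistance in series:
  R_plywood = L/(kA) = 0.0444/(0.109·24.6) = 0.01656 K/W
  R_beech = L/(kA) = 0.0142/(0.187·24.6) = 0.003087 K/W
  R_plywood = L/(kA) = 0.0736/(0.103·24.6) = 0.02905 K/W
  R_beech = L/(kA) = 0.0200/(0.178·24.6) = 0.004567 K/W
ΣR = 0.01656 + 0.003087 + 0.02905 + 0.004567 = 0.05326 K/W
Q = ΔT/ΣR = (296.5 K − 269.47 K)/0.05326 = 508 W

Q = 508 W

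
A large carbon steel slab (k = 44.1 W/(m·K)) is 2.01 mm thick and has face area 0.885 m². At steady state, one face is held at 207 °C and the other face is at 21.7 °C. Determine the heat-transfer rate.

Q = kA·ΔT/L = 44.1 × 0.885 × |207 °C − 21.7 °C| / 0.00201 = 3.60×10^6 W

Q = 3.60×10^6 W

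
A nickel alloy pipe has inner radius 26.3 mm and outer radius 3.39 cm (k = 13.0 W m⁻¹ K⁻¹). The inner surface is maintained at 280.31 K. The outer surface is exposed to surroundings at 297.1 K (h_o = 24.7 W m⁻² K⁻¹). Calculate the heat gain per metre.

Q' = 86.9 W/m

Resistance network (inner→outer):
  R'_nickel alloy = ln(0.0339/0.0263)/(2πk) = 0.2538/(2π·13.0) = 0.003108 m·K/W
  R'_conv,out = 1/(2πr h) = 1/(2π·0.0339·24.7) = 0.1901 m·K/W
ΣR = 0.003108 + 0.1901 = 0.1932 m·K/W
Q' = ΔT/ΣR = (280.31 K − 297.1 K)/0.1932 = -86.9 W/m
(Negative Q' ⇒ heat flows inward; heat gain = 86.9 W/m.)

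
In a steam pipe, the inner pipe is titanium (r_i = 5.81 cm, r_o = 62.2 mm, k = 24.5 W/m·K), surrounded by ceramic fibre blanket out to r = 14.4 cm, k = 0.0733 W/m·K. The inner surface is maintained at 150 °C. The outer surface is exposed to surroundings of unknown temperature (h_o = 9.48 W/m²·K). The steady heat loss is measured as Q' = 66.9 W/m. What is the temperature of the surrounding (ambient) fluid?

T_out = 20.2 °C

Series resistances:
  R'_titanium = ln(0.0622/0.0581)/(2πk) = 0.06819/(2π·24.5) = 4.430×10^-4 m·K/W
  R'_ceramic fibre blanket = ln(0.144/0.0622)/(2πk) = 0.8395/(2π·0.0733) = 1.823 m·K/W
  R'_conv,out = 1/(2πr h) = 1/(2π·0.144·9.48) = 0.1166 m·K/W
ΣR = 1.940 m·K/W
ΔT = Q'·ΣR = 66.9 × 1.940 = 129.8 K
Heat flows outward, so T_out = T_in − ΔT = 150 − 129.8 = 20.2 °C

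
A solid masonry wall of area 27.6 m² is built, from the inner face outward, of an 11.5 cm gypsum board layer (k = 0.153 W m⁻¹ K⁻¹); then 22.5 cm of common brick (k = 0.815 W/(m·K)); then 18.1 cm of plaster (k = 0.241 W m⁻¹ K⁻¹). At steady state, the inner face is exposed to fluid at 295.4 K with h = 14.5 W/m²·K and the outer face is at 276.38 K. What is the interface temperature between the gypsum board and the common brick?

Series thermal resistances, inner to outer:
  R_conv,in = 1/(hA) = 1/(14.5·27.6) = 0.002499 K/W
  R_gypsum board = L/(kA) = 0.115/(0.153·27.6) = 0.02723 K/W
  R_common brick = L/(kA) = 0.225/(0.815·27.6) = 0.01000 K/W
  R_plaster = L/(kA) = 0.181/(0.241·27.6) = 0.02721 K/W
ΣR = 0.002499 + 0.02723 + 0.01000 + 0.02721 = 0.06694 K/W
Q = ΔT/ΣR = (295.4 K − 276.38 K)/0.06694 = 284.1 W
From the inner boundary to the gypsum board/common brick interface, ΣR_partial = 0.02973 K/W.
T_interface = T_in − Q·ΣR_partial = 295.4 K − (284.1)(0.02973) = 287.0 K

T = 287.0 K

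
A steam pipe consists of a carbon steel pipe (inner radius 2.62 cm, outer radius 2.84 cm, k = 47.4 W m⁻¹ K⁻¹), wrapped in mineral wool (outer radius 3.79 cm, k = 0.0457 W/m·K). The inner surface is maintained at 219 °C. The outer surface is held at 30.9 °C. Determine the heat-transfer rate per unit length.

Series thermal resistances, inner to outer:
  R'_carbon steel = ln(0.0284/0.0262)/(2πk) = 0.08063/(2π·47.4) = 2.707×10^-4 m·K/W
  R'_mineral wool = ln(0.0379/0.0284)/(2πk) = 0.2886/(2π·0.0457) = 1.005 m·K/W
ΣR = 2.707×10^-4 + 1.005 = 1.005 m·K/W
Q' = ΔT/ΣR = (219 °C − 30.9 °C)/1.005 = 187 W/m

Q' = 187 W/m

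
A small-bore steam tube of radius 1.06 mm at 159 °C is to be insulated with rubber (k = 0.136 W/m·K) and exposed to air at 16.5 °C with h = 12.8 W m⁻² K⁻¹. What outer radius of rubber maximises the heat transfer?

r_cr = 1.06 cm

For a cylinder, r_cr = k_ins/h = 0.136/12.8 = 0.0106 m = 1.06 cm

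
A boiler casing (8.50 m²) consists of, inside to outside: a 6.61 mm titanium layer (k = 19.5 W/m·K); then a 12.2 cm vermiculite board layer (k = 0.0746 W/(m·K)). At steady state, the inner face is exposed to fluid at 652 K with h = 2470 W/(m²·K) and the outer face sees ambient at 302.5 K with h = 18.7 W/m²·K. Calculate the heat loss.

Q = 1760 W

Treat each layer as a resistance in series:
  R_conv,in = 1/(hA) = 1/(2470·8.50) = 4.763×10^-5 K/W
  R_titanium = L/(kA) = 0.00661/(19.5·8.50) = 3.988×10^-5 K/W
  R_vermiculite board = L/(kA) = 0.122/(0.0746·8.50) = 0.1924 K/W
  R_conv,out = 1/(hA) = 1/(18.7·8.50) = 0.006291 K/W
ΣR = 4.763×10^-5 + 3.988×10^-5 + 0.1924 + 0.006291 = 0.1988 K/W
Q = ΔT/ΣR = (652 K − 302.5 K)/0.1988 = 1760 W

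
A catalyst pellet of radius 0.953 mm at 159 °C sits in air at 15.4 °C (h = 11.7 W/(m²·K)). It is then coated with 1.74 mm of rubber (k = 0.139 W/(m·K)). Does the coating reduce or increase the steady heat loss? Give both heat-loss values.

Critical radius for a sphere: r_cr = 2k/h = 0.0238 m = 2.38 cm.
Outer radius after coating: r₂ = 9.53×10^-4 + 0.00174 = 0.002693 m.
Since r₁ < r_cr and r₂ ≤ r_cr, the coating moves toward the maximum at r_cr — heat loss rises.
Bare: R = 1/(4πr₁²h) = 7489 K/W; Q = 143.6/7489 = 0.0192 W.
Coated: R = R_cond + R_conv = 1326 K/W; Q = 143.6/1326 = 0.108 W.

increases: 0.0192 → 0.108 W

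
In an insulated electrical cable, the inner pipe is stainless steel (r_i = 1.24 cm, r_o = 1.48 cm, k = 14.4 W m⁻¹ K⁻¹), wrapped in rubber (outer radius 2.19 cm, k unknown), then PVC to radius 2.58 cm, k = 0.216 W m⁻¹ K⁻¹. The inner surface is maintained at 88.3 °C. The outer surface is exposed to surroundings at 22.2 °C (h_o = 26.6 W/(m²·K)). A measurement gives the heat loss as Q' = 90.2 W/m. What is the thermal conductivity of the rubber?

ΣR = ΔT/Q' = |88.3 − 22.2|/90.2 = 0.7328 m·K/W
Known resistances:
  R'_stainless steel = ln(0.0148/0.0124)/(2πk) = 0.1769/(2π·14.4) = 0.001956 m·K/W
  R'_PVC = ln(0.0258/0.0219)/(2πk) = 0.1639/(2π·0.216) = 0.1208 m·K/W
  R'_conv,out = 1/(2πr h) = 1/(2π·0.0258·26.6) = 0.2319 m·K/W
R_rubber = ΣR − ΣR_known = 0.7328 − 0.3547 = 0.3781 m·K/W
ln(r₂/r₁)/(2πk) = 0.3781 ⇒ k = 0.3919/(2π·0.3781) = 0.165 W/m·K

k = 0.165 W/m·K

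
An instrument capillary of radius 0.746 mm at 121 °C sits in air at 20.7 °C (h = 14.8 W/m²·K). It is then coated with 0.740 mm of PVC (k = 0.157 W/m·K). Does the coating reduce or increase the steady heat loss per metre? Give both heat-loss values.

increases: 6.96 → 12.6 W/m

Critical radius for a cylinder: r_cr = k/h = 0.0106 m = 1.06 cm.
Outer radius after coating: r₂ = 7.46×10^-4 + 7.40×10^-4 = 0.001486 m.
Since r₁ < r_cr and r₂ ≤ r_cr, the coating moves toward the maximum at r_cr — heat loss rises.
Bare: R = 1/(2πr₁h) = 14.42 m·K/W; Q = 100.3/14.42 = 6.96 W/m.
Coated: R = R_cond + R_conv = 7.935 m·K/W; Q = 100.3/7.935 = 12.6 W/m.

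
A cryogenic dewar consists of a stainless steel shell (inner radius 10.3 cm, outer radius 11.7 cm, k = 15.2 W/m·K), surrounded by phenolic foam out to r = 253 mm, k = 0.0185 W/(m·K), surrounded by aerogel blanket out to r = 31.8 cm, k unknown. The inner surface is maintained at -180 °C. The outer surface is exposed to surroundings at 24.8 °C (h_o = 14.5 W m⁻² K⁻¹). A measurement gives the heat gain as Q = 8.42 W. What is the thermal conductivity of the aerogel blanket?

ΣR = ΔT/Q = |-180 − 24.8|/8.42 = 24.32 K/W
Known resistances:
  R_stainless steel = (1/0.103 − 1/0.117)/(4πk) = 1.162/(4π·15.2) = 0.006082 K/W
  R_phenolic foam = (1/0.117 − 1/0.253)/(4πk) = 4.594/(4π·0.0185) = 19.76 K/W
  R_conv,out = 1/(4πr²h) = 1/(4π·0.318²·14.5) = 0.05427 K/W
R_aerogel blanket = ΣR − ΣR_known = 24.32 − 19.82 = 4.500 K/W
(1/r₁−1/r₂)/(4πk) = 4.500 ⇒ k = 0.8079/(4π·4.500) = 0.0143 W/m·K

k = 0.0143 W/m·K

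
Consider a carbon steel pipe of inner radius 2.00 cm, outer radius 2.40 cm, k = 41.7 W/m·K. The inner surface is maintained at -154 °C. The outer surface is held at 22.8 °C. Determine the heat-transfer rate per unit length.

Q' = 2πk·ΔT/ln(r₂/r₁) = 2π × 41.7 × 176.8 / ln(0.0240/0.0200) = 2.54×10^5 W/m

Q' = 254 kW/m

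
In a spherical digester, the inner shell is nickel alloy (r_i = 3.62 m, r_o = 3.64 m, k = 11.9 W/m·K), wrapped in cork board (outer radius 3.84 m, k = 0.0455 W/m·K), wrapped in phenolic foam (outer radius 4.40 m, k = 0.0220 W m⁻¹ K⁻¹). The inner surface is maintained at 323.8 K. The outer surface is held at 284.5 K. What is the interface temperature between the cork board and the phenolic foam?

Resistance network (inner→outer):
  R_nickel alloy = (1/3.62 − 1/3.64)/(4πk) = 0.001518/(4π·11.9) = 1.015×10^-5 K/W
  R_cork board = (1/3.64 − 1/3.84)/(4πk) = 0.01431/(4π·0.0455) = 0.02503 K/W
  R_phenolic foam = (1/3.84 − 1/4.40)/(4πk) = 0.03314/(4π·0.0220) = 0.1199 K/W
ΣR = 1.015×10^-5 + 0.02503 + 0.1199 = 0.1449 K/W
Q = ΔT/ΣR = (323.8 K − 284.5 K)/0.1449 = 271.2 W
From the inner boundary to the cork board/phenolic foam interface, ΣR_partial = 0.02504 K/W.
T_interface = T_in − Q·ΣR_partial = 323.8 K − (271.2)(0.02504) = 317.0 K

T = 317.0 K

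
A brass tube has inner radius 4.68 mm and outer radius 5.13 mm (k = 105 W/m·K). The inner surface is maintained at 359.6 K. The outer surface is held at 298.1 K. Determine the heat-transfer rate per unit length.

Q' = 4.42×10^5 W/m

Q' = 2πk·ΔT/ln(r₂/r₁) = 2π × 105 × 61.5 / ln(0.00513/0.00468) = 4.42×10^5 W/m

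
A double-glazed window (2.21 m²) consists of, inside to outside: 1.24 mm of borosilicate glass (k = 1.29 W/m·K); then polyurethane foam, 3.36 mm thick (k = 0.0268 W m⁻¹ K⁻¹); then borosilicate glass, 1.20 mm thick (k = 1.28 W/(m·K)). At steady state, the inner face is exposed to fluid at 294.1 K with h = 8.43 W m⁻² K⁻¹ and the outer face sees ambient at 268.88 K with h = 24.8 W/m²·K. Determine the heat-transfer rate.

Q = 195 W

Treat each layer as a resistance in series:
  R_conv,in = 1/(hA) = 1/(8.43·2.21) = 0.05368 K/W
  R_borosilicate glass = L/(kA) = 0.00124/(1.29·2.21) = 4.350×10^-4 K/W
  R_polyurethane foam = L/(kA) = 0.00336/(0.0268·2.21) = 0.05673 K/W
  R_borosilicate glass = L/(kA) = 0.00120/(1.28·2.21) = 4.242×10^-4 K/W
  R_conv,out = 1/(hA) = 1/(24.8·2.21) = 0.01825 K/W
ΣR = 0.05368 + 4.350×10^-4 + 0.05673 + 4.242×10^-4 + 0.01825 = 0.1295 K/W
Q = ΔT/ΣR = (294.1 K − 268.88 K)/0.1295 = 195 W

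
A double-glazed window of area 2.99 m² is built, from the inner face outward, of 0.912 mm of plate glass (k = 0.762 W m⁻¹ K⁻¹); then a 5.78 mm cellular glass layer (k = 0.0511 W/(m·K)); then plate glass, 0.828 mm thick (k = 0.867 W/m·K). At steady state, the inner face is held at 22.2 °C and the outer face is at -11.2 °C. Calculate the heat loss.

Resistance network (inner→outer):
  R_plate glass = L/(kA) = 9.12×10^-4/(0.762·2.99) = 4.003×10^-4 K/W
  R_cellular glass = L/(kA) = 0.00578/(0.0511·2.99) = 0.03783 K/W
  R_plate glass = L/(kA) = 8.28×10^-4/(0.867·2.99) = 3.194×10^-4 K/W
ΣR = 4.003×10^-4 + 0.03783 + 3.194×10^-4 = 0.03855 K/W
Q = ΔT/ΣR = (22.2 °C − -11.2 °C)/0.03855 = 866 W

Q = 866 W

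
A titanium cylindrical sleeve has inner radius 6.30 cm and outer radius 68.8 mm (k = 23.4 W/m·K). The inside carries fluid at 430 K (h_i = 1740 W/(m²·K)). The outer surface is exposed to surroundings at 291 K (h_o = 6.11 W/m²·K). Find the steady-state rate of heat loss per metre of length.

Q' = 365 W/m

Resistance network (inner→outer):
  R'_conv,in = 1/(2πr h) = 1/(2π·0.0630·1740) = 0.001452 m·K/W
  R'_titanium = ln(0.0688/0.0630)/(2πk) = 0.08807/(2π·23.4) = 5.990×10^-4 m·K/W
  R'_conv,out = 1/(2πr h) = 1/(2π·0.0688·6.11) = 0.3786 m·K/W
ΣR = 0.001452 + 5.990×10^-4 + 0.3786 = 0.3807 m·K/W
Q' = ΔT/ΣR = (430 K − 291 K)/0.3807 = 365 W/m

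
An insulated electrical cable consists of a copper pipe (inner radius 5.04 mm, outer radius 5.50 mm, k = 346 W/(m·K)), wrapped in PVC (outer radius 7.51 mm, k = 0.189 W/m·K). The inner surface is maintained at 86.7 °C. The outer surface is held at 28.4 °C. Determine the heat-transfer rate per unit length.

Q' = 222 W/m

Resistance network (inner→outer):
  R'_copper = ln(0.00550/0.00504)/(2πk) = 0.08734/(2π·346) = 4.018×10^-5 m·K/W
  R'_PVC = ln(0.00751/0.00550)/(2πk) = 0.3115/(2π·0.189) = 0.2623 m·K/W
ΣR = 4.018×10^-5 + 0.2623 = 0.2623 m·K/W
Q' = ΔT/ΣR = (86.7 °C − 28.4 °C)/0.2623 = 222 W/m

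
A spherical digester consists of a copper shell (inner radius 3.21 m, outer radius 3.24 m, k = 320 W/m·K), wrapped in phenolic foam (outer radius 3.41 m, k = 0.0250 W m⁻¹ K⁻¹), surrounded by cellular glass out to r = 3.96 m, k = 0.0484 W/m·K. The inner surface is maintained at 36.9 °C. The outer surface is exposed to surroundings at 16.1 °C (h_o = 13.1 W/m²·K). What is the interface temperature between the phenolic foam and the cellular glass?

T = 28.1 °C

Resistance network (inner→outer):
  R_copper = (1/3.21 − 1/3.24)/(4πk) = 0.002885/(4π·320) = 7.173×10^-7 K/W
  R_phenolic foam = (1/3.24 − 1/3.41)/(4πk) = 0.01539/(4π·0.0250) = 0.04898 K/W
  R_cellular glass = (1/3.41 − 1/3.96)/(4πk) = 0.04073/(4π·0.0484) = 0.06697 K/W
  R_conv,out = 1/(4πr²h) = 1/(4π·3.96²·13.1) = 3.874×10^-4 K/W
ΣR = 7.173×10^-7 + 0.04898 + 0.06697 + 3.874×10^-4 = 0.1163 K/W
Q = ΔT/ΣR = (36.9 °C − 16.1 °C)/0.1163 = 178.8 W
From the inner boundary to the phenolic foam/cellular glass interface, ΣR_partial = 0.04898 K/W.
T_interface = T_in − Q·ΣR_partial = 36.9 °C − (178.8)(0.04898) = 28.1 °C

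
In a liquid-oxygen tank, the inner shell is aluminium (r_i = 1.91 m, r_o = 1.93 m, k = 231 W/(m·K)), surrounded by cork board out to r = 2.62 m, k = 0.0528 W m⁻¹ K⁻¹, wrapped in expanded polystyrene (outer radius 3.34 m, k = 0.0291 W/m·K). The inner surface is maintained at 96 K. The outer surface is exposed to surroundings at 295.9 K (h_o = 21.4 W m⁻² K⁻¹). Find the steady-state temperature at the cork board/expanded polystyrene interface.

Resistance network (inner→outer):
  R_aluminium = (1/1.91 − 1/1.93)/(4πk) = 0.005425/(4π·231) = 1.869×10^-6 K/W
  R_cork board = (1/1.93 − 1/2.62)/(4πk) = 0.1365/(4π·0.0528) = 0.2057 K/W
  R_expanded polystyrene = (1/2.62 − 1/3.34)/(4πk) = 0.08228/(4π·0.0291) = 0.2250 K/W
  R_conv,out = 1/(4πr²h) = 1/(4π·3.34²·21.4) = 3.333×10^-4 K/W
ΣR = 1.869×10^-6 + 0.2057 + 0.2250 + 3.333×10^-4 = 0.4310 K/W
Q = ΔT/ΣR = (96 K − 295.9 K)/0.4310 = -463.8 W
From the inner boundary to the cork board/expanded polystyrene interface, ΣR_partial = 0.2057 K/W.
T_interface = T_in − Q·ΣR_partial = 96 K − (-463.8)(0.2057) = 191.4 K

T = 191.4 K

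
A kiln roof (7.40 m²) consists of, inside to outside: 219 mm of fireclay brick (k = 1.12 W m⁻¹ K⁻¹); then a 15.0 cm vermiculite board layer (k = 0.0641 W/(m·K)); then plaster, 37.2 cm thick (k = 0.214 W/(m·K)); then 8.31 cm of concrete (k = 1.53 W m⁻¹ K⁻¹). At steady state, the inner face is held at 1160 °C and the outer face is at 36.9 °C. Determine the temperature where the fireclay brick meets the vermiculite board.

T = 1109 °C

Resistance network (inner→outer):
  R_fireclay brick = L/(kA) = 0.219/(1.12·7.40) = 0.02642 K/W
  R_vermiculite board = L/(kA) = 0.150/(0.0641·7.40) = 0.3162 K/W
  R_plaster = L/(kA) = 0.372/(0.214·7.40) = 0.2349 K/W
  R_concrete = L/(kA) = 0.0831/(1.53·7.40) = 0.007340 K/W
ΣR = 0.02642 + 0.3162 + 0.2349 + 0.007340 = 0.5849 K/W
Q = ΔT/ΣR = (1160 °C − 36.9 °C)/0.5849 = 1920 W
From the inner boundary to the fireclay brick/vermiculite board interface, ΣR_partial = 0.02642 K/W.
T_interface = T_in − Q·ΣR_partial = 1160 °C − (1920)(0.02642) = 1109 °C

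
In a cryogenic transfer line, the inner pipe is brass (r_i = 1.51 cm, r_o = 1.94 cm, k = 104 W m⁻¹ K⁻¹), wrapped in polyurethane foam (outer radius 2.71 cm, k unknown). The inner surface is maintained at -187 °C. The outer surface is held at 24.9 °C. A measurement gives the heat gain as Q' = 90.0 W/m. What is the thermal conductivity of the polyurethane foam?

k = 0.0226 W/m·K

ΣR = ΔT/Q' = |-187 − 24.9|/90.0 = 2.354 m·K/W
Known resistances:
  R'_brass = ln(0.0194/0.0151)/(2πk) = 0.2506/(2π·104) = 3.835×10^-4 m·K/W
R_polyurethane foam = ΣR − ΣR_known = 2.354 − 3.835×10^-4 = 2.354 m·K/W
ln(r₂/r₁)/(2πk) = 2.354 ⇒ k = 0.3343/(2π·2.354) = 0.0226 W/m·K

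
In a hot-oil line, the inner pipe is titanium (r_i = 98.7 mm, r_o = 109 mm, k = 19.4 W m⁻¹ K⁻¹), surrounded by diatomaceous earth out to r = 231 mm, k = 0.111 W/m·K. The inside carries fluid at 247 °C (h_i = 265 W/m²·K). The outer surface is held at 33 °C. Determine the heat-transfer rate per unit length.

Treat each layer as a resistance in series:
  R'_conv,in = 1/(2πr h) = 1/(2π·0.0987·265) = 0.006085 m·K/W
  R'_titanium = ln(0.109/0.0987)/(2πk) = 0.09926/(2π·19.4) = 8.143×10^-4 m·K/W
  R'_diatomaceous earth = ln(0.231/0.109)/(2πk) = 0.7511/(2π·0.111) = 1.077 m·K/W
ΣR = 0.006085 + 8.143×10^-4 + 1.077 = 1.084 m·K/W
Q' = ΔT/ΣR = (247 °C − 33 °C)/1.084 = 197 W/m

Q' = 197 W/m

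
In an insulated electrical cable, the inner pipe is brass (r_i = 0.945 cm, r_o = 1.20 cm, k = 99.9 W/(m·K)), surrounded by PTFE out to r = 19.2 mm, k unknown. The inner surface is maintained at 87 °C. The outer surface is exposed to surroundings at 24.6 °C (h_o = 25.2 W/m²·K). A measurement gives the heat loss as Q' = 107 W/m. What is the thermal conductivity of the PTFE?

ΣR = ΔT/Q' = |87 − 24.6|/107 = 0.5832 m·K/W
Known resistances:
  R'_brass = ln(0.0120/0.00945)/(2πk) = 0.2389/(2π·99.9) = 3.806×10^-4 m·K/W
  R'_conv,out = 1/(2πr h) = 1/(2π·0.0192·25.2) = 0.3289 m·K/W
R_PTFE = ΣR − ΣR_known = 0.5832 − 0.3293 = 0.2539 m·K/W
ln(r₂/r₁)/(2πk) = 0.2539 ⇒ k = 0.4700/(2π·0.2539) = 0.295 W/m·K

k = 0.295 W/m·K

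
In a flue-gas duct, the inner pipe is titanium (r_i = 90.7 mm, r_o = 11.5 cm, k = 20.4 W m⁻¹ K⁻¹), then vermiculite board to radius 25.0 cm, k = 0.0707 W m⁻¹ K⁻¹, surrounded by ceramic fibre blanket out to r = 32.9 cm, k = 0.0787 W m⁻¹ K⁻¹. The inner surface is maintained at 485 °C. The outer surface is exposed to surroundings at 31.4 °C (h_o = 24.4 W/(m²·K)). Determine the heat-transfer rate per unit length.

Q' = 195 W/m

Series thermal resistances, inner to outer:
  R'_titanium = ln(0.115/0.0907)/(2πk) = 0.2374/(2π·20.4) = 0.001852 m·K/W
  R'_vermiculite board = ln(0.250/0.115)/(2πk) = 0.7765/(2π·0.0707) = 1.748 m·K/W
  R'_ceramic fibre blanket = ln(0.329/0.250)/(2πk) = 0.2746/(2π·0.0787) = 0.5553 m·K/W
  R'_conv,out = 1/(2πr h) = 1/(2π·0.329·24.4) = 0.01983 m·K/W
ΣR = 0.001852 + 1.748 + 0.5553 + 0.01983 = 2.325 m·K/W
Q' = ΔT/ΣR = (485 °C − 31.4 °C)/2.325 = 195 W/m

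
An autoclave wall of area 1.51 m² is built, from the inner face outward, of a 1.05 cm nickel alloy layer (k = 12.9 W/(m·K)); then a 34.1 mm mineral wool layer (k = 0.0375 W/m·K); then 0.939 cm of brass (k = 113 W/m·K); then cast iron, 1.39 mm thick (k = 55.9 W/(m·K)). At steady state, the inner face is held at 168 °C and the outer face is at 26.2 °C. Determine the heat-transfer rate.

Series thermal resistances, inner to outer:
  R_nickel alloy = L/(kA) = 0.0105/(12.9·1.51) = 5.390×10^-4 K/W
  R_mineral wool = L/(kA) = 0.0341/(0.0375·1.51) = 0.6022 K/W
  R_brass = L/(kA) = 0.00939/(113·1.51) = 5.503×10^-5 K/W
  R_cast iron = L/(kA) = 0.00139/(55.9·1.51) = 1.647×10^-5 K/W
ΣR = 5.390×10^-4 + 0.6022 + 5.503×10^-5 + 1.647×10^-5 = 0.6028 K/W
Q = ΔT/ΣR = (168 °C − 26.2 °C)/0.6028 = 235 W

Q = 235 W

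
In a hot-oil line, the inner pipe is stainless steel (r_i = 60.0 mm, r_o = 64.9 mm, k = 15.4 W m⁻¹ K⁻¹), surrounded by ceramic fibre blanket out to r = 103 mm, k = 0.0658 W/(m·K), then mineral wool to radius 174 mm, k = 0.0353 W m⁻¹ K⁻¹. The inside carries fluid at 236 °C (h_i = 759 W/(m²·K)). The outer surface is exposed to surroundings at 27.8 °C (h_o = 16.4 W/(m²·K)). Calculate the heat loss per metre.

Q' = 58.8 W/m

Series thermal resistances, inner to outer:
  R'_conv,in = 1/(2πr h) = 1/(2π·0.0600·759) = 0.003495 m·K/W
  R'_stainless steel = ln(0.0649/0.0600)/(2πk) = 0.07850/(2π·15.4) = 8.113×10^-4 m·K/W
  R'_ceramic fibre blanket = ln(0.103/0.0649)/(2πk) = 0.4619/(2π·0.0658) = 1.117 m·K/W
  R'_mineral wool = ln(0.174/0.103)/(2πk) = 0.5243/(2π·0.0353) = 2.364 m·K/W
  R'_conv,out = 1/(2πr h) = 1/(2π·0.174·16.4) = 0.05577 m·K/W
ΣR = 0.003495 + 8.113×10^-4 + 1.117 + 2.364 + 0.05577 = 3.541 m·K/W
Q' = ΔT/ΣR = (236 °C − 27.8 °C)/3.541 = 58.8 W/m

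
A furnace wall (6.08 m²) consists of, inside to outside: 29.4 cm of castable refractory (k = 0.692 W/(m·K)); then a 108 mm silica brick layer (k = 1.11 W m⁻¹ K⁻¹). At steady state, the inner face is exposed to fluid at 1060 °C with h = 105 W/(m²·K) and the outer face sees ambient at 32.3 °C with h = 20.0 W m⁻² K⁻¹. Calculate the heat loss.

Series thermal resistances, inner to outer:
  R_conv,in = 1/(hA) = 1/(105·6.08) = 0.001566 K/W
  R_castable refractory = L/(kA) = 0.294/(0.692·6.08) = 0.06988 K/W
  R_silica brick = L/(kA) = 0.108/(1.11·6.08) = 0.01600 K/W
  R_conv,out = 1/(hA) = 1/(20.0·6.08) = 0.008224 K/W
ΣR = 0.001566 + 0.06988 + 0.01600 + 0.008224 = 0.09567 K/W
Q = ΔT/ΣR = (1060 °C − 32.3 °C)/0.09567 = 10700 W

Q = 10700 W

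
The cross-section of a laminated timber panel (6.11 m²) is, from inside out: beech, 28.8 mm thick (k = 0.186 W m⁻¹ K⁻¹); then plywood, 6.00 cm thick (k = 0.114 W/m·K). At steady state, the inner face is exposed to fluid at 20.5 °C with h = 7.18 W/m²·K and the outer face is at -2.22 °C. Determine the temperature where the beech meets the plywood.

Series thermal resistances, inner to outer:
  R_conv,in = 1/(hA) = 1/(7.18·6.11) = 0.02279 K/W
  R_beech = L/(kA) = 0.0288/(0.186·6.11) = 0.02534 K/W
  R_plywood = L/(kA) = 0.0600/(0.114·6.11) = 0.08614 K/W
ΣR = 0.02279 + 0.02534 + 0.08614 = 0.1343 K/W
Q = ΔT/ΣR = (20.5 °C − -2.22 °C)/0.1343 = 169.2 W
From the inner boundary to the beech/plywood interface, ΣR_partial = 0.04813 K/W.
T_interface = T_in − Q·ΣR_partial = 20.5 °C − (169.2)(0.04813) = 12.4 °C

T = 12.4 °C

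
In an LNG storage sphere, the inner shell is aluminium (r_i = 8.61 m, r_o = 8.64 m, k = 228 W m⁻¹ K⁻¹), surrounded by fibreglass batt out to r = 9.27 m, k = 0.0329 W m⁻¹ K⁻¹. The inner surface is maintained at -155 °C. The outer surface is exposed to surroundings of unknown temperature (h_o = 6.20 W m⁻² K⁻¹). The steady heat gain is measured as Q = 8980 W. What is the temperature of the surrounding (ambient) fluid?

T_out = 17.2 °C

Series resistances:
  R_aluminium = (1/8.61 − 1/8.64)/(4πk) = 4.033×10^-4/(4π·228) = 1.408×10^-7 K/W
  R_fibreglass batt = (1/8.64 − 1/9.27)/(4πk) = 0.007866/(4π·0.0329) = 0.01903 K/W
  R_conv,out = 1/(4πr²h) = 1/(4π·9.27²·6.20) = 1.494×10^-4 K/W
ΣR = 0.01918 K/W
ΔT = Q·ΣR = 8980 × 0.01918 = 172.2 K
Heat flows inward, so T_out = T_in + ΔT = -155 + 172.2 = 17.2 °C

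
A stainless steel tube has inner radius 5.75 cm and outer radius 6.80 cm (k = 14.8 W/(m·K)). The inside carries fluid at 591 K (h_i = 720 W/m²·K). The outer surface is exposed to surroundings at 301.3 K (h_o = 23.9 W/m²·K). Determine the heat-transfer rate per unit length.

Q' = 2.80 kW/m

Treat each layer as a resistance in series:
  R'_conv,in = 1/(2πr h) = 1/(2π·0.0575·720) = 0.003844 m·K/W
  R'_stainless steel = ln(0.0680/0.0575)/(2πk) = 0.1677/(2π·14.8) = 0.001804 m·K/W
  R'_conv,out = 1/(2πr h) = 1/(2π·0.0680·23.9) = 0.09793 m·K/W
ΣR = 0.003844 + 0.001804 + 0.09793 = 0.1036 m·K/W
Q' = ΔT/ΣR = (591 K − 301.3 K)/0.1036 = 2800 W/m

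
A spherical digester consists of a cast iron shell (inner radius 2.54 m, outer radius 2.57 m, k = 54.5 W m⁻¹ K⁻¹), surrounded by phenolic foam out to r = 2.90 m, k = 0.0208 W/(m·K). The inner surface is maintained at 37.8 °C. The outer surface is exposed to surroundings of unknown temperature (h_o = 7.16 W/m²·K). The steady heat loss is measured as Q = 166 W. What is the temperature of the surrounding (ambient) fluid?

Series resistances:
  R_cast iron = (1/2.54 − 1/2.57)/(4πk) = 0.004596/(4π·54.5) = 6.710×10^-6 K/W
  R_phenolic foam = (1/2.57 − 1/2.90)/(4πk) = 0.04428/(4π·0.0208) = 0.1694 K/W
  R_conv,out = 1/(4πr²h) = 1/(4π·2.90²·7.16) = 0.001322 K/W
ΣR = 0.1707 K/W
ΔT = Q·ΣR = 166 × 0.1707 = 28.34 K
Heat flows outward, so T_out = T_in − ΔT = 37.8 − 28.34 = 9.46 °C

T_out = 9.46 °C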